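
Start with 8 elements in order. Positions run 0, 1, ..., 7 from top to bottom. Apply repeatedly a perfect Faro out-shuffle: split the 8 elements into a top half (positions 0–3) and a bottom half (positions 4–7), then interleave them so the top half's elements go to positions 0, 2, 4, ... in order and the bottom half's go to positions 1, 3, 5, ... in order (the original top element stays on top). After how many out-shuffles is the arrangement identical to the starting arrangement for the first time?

The out-shuffle permutes the 8 positions with cycle lengths [1, 1, 3, 3].
Every element is home exactly when every cycle has completed a whole number of laps, i.e. after lcm(1, 3) = 3 out-shuffles.

3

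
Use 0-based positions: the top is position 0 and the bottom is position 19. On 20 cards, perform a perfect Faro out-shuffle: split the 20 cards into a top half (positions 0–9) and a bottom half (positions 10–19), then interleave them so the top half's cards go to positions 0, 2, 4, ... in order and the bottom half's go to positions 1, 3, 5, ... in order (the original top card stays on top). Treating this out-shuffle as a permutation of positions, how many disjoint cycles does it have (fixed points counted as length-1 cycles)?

Trace each unvisited position around until it returns:
(0) (1 2 4 8 16 13 ... len 18) (19)
3 cycles in total.

3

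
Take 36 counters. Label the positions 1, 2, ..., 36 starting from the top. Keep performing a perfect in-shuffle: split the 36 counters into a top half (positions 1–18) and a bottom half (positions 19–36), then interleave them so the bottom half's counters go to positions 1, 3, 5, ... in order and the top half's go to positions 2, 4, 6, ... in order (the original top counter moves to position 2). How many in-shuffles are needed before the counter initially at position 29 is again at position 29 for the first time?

36

Follow position 29 under repeated in-shuffles:
29 → 21 → 5 → 10 → 20 → 3 → 6 → 12 → ... → 29 (length 36)
It first returns after 36 in-shuffles.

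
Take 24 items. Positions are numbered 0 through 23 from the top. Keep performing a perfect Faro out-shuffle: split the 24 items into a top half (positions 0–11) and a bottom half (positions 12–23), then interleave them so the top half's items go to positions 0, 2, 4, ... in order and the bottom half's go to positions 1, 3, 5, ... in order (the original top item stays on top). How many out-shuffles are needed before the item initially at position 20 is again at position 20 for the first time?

Follow position 20 under repeated out-shuffles:
20 → 17 → 11 → 22 → 21 → 19 → 15 → 7 → 14 → 5 → 10 → 20
It first returns after 11 out-shuffles.

11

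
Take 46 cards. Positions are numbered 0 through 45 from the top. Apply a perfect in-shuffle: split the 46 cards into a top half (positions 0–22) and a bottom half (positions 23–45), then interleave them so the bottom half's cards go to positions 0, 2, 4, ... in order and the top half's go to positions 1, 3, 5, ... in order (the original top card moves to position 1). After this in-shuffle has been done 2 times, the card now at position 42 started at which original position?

45

Work backwards from position 42, undoing one in-shuffle at a time:
42 ← 44 ← 45
So the card now at position 42 started at position 45.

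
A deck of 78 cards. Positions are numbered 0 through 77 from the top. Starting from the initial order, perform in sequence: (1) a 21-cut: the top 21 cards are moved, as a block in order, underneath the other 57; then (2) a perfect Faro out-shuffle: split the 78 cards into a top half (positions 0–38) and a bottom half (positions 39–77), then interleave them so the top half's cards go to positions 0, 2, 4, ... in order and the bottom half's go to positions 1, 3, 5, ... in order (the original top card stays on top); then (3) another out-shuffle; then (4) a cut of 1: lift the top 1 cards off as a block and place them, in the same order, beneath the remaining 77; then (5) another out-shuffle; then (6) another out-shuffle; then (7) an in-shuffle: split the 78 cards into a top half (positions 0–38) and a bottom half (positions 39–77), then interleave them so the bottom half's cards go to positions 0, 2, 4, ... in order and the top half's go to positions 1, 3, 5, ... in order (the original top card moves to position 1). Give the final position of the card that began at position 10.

Track the card from position 10 forward through each operation:
  after op 1 (cut 21): 10 → 67
  after op 2 (out-shuffle): 67 → 57
  after op 3 (out-shuffle): 57 → 37
  after op 4 (cut 1): 37 → 36
  after op 5 (out-shuffle): 36 → 72
  after op 6 (out-shuffle): 72 → 67
  after op 7 (in-shuffle): 67 → 56

56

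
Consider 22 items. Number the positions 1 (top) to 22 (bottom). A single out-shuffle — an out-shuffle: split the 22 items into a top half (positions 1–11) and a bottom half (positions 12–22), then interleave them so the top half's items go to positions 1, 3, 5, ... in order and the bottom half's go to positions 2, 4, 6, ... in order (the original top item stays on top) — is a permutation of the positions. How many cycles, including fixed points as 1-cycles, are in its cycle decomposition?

7

Trace each unvisited position around until it returns:
(1) (2 3 5 9 17 12) (4 7 13) (6 11 21 20 18 14) (8 15) (10 19 16) (22)
7 cycles in total.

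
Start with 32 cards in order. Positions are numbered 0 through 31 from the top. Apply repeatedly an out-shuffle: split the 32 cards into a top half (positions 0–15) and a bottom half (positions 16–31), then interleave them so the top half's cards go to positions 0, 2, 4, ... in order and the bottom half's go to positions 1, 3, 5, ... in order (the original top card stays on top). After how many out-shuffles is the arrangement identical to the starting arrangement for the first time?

The out-shuffle permutes the 32 positions with cycle lengths [1, 1, 5, 5, 5, 5, 5, 5].
Every card is home exactly when every cycle has completed a whole number of laps, i.e. after lcm(1, 5) = 5 out-shuffles.

5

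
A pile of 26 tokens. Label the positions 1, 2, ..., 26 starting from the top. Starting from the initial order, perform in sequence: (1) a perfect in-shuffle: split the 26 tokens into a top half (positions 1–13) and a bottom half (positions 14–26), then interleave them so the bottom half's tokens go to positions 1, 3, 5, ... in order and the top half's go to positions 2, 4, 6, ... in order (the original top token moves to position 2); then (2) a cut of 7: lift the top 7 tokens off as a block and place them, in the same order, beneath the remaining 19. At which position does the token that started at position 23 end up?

Track the token from position 23 forward through each operation:
  after op 1 (in-shuffle): 23 → 19
  after op 2 (cut 7): 19 → 12

12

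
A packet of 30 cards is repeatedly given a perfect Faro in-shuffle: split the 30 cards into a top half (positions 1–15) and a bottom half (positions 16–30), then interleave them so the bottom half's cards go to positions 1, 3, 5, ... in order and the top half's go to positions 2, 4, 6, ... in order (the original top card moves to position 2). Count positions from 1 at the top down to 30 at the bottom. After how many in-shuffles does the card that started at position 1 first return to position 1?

5

Follow position 1 under repeated in-shuffles:
1 → 2 → 4 → 8 → 16 → 1
It first returns after 5 in-shuffles.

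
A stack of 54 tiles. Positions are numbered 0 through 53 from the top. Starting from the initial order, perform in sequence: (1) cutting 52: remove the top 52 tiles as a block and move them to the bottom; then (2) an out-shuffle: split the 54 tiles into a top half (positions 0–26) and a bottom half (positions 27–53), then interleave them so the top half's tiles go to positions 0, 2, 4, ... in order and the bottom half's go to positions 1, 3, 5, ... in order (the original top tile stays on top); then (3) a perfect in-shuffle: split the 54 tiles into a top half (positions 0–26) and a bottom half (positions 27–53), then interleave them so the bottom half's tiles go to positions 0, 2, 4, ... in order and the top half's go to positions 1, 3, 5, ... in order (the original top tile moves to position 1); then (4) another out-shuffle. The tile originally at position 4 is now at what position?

50

Track the tile from position 4 forward through each operation:
  after op 1 (cut 52): 4 → 6
  after op 2 (out-shuffle): 6 → 12
  after op 3 (in-shuffle): 12 → 25
  after op 4 (out-shuffle): 25 → 50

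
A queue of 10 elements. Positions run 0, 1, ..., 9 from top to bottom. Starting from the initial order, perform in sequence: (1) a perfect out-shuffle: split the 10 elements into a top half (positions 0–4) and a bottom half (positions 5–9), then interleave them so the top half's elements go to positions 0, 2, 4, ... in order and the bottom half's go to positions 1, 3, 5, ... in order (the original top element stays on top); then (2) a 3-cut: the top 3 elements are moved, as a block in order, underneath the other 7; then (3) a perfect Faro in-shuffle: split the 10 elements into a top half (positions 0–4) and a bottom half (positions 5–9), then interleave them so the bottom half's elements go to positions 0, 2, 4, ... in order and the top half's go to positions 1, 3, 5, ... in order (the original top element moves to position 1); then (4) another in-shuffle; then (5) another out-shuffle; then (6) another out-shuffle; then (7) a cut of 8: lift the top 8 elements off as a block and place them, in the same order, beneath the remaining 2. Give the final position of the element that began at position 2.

3

Track the element from position 2 forward through each operation:
  after op 1 (out-shuffle): 2 → 4
  after op 2 (cut 3): 4 → 1
  after op 3 (in-shuffle): 1 → 3
  after op 4 (in-shuffle): 3 → 7
  after op 5 (out-shuffle): 7 → 5
  after op 6 (out-shuffle): 5 → 1
  after op 7 (cut 8): 1 → 3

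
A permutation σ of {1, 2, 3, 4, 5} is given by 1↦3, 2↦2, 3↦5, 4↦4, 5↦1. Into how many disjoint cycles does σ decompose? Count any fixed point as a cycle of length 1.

3

Cycle decomposition: (1 3 5) (2) (4).
3 cycles.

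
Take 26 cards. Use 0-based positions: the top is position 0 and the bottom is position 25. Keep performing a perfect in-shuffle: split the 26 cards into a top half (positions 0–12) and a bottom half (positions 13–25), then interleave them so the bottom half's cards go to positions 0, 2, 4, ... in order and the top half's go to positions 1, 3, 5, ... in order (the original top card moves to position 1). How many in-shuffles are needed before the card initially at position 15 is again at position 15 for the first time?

18

Follow position 15 under repeated in-shuffles:
15 → 4 → 9 → 19 → 12 → 25 → 24 → 22 → 18 → 10 → 21 → 16 → 6 → 13 → 0 → 1 → 3 → 7 → 15
It first returns after 18 in-shuffles.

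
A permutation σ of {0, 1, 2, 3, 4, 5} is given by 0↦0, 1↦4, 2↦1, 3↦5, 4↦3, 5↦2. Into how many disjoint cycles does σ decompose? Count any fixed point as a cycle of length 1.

Cycle decomposition: (0) (1 4 3 5 2).
2 cycles.

2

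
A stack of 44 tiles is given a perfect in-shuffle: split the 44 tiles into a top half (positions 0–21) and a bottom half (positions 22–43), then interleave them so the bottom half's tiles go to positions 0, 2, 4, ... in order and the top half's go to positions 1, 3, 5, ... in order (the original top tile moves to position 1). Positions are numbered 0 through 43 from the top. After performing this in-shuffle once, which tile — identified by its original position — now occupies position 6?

Work backwards from position 6, undoing one in-shuffle at a time:
6 ← 25
So the tile now at position 6 started at position 25.

25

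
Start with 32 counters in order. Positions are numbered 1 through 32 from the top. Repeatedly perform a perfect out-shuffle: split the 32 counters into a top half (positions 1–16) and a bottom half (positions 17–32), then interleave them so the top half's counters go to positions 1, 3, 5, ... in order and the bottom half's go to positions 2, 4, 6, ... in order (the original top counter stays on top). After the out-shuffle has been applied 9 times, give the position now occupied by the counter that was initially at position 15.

Track the counter's position through each out-shuffle:
15 → 29 → 26 → 20 → 8 → 15 → 29 → 26 → 20 → 8

8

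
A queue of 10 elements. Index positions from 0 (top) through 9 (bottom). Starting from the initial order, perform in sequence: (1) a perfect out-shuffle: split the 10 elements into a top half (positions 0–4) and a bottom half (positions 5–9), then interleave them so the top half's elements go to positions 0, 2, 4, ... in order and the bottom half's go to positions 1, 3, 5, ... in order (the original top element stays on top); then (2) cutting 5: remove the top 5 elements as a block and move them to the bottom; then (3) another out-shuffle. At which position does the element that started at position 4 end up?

6

Track the element from position 4 forward through each operation:
  after op 1 (out-shuffle): 4 → 8
  after op 2 (cut 5): 8 → 3
  after op 3 (out-shuffle): 3 → 6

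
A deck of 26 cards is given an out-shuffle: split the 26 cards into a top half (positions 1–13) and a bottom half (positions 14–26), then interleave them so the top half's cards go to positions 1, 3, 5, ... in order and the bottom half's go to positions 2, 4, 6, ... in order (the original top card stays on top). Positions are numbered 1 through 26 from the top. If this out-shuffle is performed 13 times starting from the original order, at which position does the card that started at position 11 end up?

21

Track position through each out-shuffle: 11 → 21 → 16 → 6 → 11 → ... (continuing for 13 shuffles total) → 21.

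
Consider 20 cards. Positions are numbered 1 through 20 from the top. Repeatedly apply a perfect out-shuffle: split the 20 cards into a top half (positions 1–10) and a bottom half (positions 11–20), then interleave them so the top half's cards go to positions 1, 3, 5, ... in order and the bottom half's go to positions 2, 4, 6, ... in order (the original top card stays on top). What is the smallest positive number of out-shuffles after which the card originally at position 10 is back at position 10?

18

Follow position 10 under repeated out-shuffles:
10 → 19 → 18 → 16 → 12 → 4 → 7 → 13 → 6 → 11 → 2 → 3 → 5 → 9 → 17 → 14 → 8 → 15 → 10
It first returns after 18 out-shuffles.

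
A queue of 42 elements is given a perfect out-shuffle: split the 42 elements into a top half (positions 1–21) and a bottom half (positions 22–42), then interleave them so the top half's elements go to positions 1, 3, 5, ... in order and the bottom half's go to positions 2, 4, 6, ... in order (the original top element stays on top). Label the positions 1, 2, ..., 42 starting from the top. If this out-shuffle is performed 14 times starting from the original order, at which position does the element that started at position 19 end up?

41

Track position through each out-shuffle: 19 → 37 → 32 → 22 → 2 → ... (continuing for 14 shuffles total) → 41.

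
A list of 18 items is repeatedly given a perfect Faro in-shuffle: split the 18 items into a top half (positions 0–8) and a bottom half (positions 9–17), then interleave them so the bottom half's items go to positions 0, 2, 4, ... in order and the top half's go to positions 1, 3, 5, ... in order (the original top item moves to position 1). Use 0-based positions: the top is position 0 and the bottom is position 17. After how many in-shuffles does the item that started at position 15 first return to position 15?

18

Follow position 15 under repeated in-shuffles:
15 → 12 → 6 → 13 → 8 → 17 → 16 → 14 → 10 → 2 → 5 → 11 → 4 → 9 → 0 → 1 → 3 → 7 → 15
It first returns after 18 in-shuffles.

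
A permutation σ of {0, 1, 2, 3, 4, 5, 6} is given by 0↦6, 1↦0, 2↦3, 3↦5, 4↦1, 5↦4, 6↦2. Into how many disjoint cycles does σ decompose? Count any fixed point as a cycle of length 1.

Cycle decomposition: (0 6 2 3 5 4 1).
1 cycle.

1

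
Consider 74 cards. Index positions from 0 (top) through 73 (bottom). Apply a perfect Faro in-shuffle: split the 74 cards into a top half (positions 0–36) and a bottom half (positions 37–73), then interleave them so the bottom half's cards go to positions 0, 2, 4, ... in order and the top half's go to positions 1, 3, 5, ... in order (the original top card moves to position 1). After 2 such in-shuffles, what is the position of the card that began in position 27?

Track the card's position through each in-shuffle:
27 → 55 → 36

36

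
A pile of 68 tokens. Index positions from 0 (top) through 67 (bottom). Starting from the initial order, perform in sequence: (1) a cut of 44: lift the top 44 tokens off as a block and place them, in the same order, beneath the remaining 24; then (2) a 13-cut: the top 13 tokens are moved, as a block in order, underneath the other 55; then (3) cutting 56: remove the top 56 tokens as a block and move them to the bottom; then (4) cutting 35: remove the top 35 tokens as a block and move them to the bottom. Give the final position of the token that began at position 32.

Track the token from position 32 forward through each operation:
  after op 1 (cut 44): 32 → 56
  after op 2 (cut 13): 56 → 43
  after op 3 (cut 56): 43 → 55
  after op 4 (cut 35): 55 → 20

20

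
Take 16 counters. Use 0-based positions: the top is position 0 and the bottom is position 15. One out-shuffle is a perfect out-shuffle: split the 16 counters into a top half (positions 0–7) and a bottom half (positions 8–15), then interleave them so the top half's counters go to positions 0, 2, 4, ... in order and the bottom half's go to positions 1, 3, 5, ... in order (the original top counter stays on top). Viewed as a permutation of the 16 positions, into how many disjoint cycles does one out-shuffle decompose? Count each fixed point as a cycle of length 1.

6

Trace each unvisited position around until it returns:
(0) (1 2 4 8) (3 6 12 9) (5 10) (7 14 13 11) (15)
6 cycles in total.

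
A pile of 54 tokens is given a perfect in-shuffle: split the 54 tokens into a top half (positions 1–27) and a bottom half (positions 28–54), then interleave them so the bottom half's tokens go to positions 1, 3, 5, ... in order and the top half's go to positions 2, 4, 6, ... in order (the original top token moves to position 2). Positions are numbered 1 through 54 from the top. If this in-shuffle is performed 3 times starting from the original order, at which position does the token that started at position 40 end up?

45

Track the token's position through each in-shuffle:
40 → 25 → 50 → 45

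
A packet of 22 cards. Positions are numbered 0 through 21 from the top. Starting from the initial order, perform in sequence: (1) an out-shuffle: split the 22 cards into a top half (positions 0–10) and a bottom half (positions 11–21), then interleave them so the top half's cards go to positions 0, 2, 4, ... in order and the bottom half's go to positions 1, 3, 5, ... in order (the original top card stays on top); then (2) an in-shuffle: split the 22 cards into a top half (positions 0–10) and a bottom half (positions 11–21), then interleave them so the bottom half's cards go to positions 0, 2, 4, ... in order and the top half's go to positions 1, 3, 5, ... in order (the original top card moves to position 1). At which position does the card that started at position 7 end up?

6

Track the card from position 7 forward through each operation:
  after op 1 (out-shuffle): 7 → 14
  after op 2 (in-shuffle): 14 → 6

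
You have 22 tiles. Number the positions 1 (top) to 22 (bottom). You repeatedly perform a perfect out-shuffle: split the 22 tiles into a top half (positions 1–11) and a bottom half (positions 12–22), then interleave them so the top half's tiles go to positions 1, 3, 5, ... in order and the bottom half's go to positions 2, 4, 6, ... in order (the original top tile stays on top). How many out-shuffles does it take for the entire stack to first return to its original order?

6

The out-shuffle permutes the 22 positions with cycle lengths [1, 1, 2, 3, 3, 6, 6].
Every tile is home exactly when every cycle has completed a whole number of laps, i.e. after lcm(1, 2, 3, 6) = 6 out-shuffles.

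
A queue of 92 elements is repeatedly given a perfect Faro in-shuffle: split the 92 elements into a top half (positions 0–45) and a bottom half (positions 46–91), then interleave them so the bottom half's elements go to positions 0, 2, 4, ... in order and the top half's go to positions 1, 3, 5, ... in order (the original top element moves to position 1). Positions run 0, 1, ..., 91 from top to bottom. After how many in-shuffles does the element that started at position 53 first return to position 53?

Follow position 53 under repeated in-shuffles:
53 → 14 → 29 → 59 → 26 → 53
It first returns after 5 in-shuffles.

5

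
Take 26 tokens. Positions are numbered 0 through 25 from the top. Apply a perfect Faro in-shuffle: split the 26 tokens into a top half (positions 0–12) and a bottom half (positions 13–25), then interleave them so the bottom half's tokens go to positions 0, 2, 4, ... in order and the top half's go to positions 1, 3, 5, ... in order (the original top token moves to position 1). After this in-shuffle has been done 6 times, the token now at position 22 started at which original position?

Work backwards from position 22, undoing one in-shuffle at a time:
22 ← 24 ← 25 ← 12 ← 19 ← 9 ← 4
So the token now at position 22 started at position 4.

4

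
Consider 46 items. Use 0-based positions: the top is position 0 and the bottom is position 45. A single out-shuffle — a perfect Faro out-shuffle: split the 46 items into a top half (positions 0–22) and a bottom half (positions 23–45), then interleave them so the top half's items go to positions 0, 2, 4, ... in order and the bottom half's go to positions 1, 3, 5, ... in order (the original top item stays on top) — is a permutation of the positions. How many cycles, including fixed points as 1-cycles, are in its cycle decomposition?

Trace each unvisited position around until it returns:
(0) (1 2 4 8 16 32 ... len 12) (3 6 12 24) (5 10 20 40 35 25) (7 14 28 11 22 44 ... len 12) (9 18 36 27) (15 30) (21 42 39 33) ... plus 1 more
9 cycles in total.

9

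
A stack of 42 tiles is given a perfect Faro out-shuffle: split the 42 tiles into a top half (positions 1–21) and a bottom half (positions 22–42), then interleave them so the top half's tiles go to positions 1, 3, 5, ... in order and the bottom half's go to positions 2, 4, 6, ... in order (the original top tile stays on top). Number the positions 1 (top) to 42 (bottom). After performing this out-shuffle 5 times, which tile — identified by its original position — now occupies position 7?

14

Work backwards from position 7, undoing one out-shuffle at a time:
7 ← 4 ← 23 ← 12 ← 27 ← 14
So the tile now at position 7 started at position 14.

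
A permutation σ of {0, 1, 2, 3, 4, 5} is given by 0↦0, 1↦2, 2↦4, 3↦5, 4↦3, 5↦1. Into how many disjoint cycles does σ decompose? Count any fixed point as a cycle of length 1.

2

Cycle decomposition: (0) (1 2 4 3 5).
2 cycles.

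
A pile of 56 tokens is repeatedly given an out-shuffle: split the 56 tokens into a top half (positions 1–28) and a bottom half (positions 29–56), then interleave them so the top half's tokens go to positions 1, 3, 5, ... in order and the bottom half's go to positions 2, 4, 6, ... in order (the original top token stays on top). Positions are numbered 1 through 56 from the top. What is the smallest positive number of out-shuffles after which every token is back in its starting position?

20

The out-shuffle permutes the 56 positions with cycle lengths [1, 1, 4, 10, 20, 20].
Every token is home exactly when every cycle has completed a whole number of laps, i.e. after lcm(1, 4, 10, 20) = 20 out-shuffles.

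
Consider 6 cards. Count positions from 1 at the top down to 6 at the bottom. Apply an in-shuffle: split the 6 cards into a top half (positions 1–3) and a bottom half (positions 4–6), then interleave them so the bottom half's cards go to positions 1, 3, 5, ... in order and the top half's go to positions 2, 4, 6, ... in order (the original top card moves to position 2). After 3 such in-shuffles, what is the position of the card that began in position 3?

Track the card's position through each in-shuffle:
3 → 6 → 5 → 3

3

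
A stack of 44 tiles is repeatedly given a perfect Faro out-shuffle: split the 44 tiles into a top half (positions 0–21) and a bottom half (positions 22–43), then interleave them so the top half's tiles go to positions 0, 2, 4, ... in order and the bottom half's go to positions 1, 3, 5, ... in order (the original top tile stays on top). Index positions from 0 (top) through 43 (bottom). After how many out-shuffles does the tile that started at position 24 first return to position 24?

Follow position 24 under repeated out-shuffles:
24 → 5 → 10 → 20 → 40 → 37 → 31 → 19 → 38 → 33 → 23 → 3 → 6 → 12 → 24
It first returns after 14 out-shuffles.

14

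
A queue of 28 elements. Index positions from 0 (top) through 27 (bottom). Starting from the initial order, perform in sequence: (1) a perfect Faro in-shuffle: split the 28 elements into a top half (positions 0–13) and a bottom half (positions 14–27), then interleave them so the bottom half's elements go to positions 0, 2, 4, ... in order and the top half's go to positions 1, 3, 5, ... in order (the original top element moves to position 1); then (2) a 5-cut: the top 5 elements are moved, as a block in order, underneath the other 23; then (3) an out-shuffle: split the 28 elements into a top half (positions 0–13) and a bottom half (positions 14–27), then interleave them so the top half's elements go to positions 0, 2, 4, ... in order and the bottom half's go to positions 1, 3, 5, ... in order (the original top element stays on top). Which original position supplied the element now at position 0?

2

Undo the operations in reverse order, starting from position 0:
  undo op 3 (out-shuffle, from top half): 0 ← 0
  undo op 2 (cut 5): 0 ← 5
  undo op 1 (in-shuffle, from top half): 5 ← 2
So the element at position 0 came from original position 2.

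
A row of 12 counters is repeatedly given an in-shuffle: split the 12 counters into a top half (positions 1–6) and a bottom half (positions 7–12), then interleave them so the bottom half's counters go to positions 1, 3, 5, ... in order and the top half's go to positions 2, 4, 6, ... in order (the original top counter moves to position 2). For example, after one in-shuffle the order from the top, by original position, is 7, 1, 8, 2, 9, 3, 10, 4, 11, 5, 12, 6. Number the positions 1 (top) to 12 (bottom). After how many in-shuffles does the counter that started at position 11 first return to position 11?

12

Follow position 11 under repeated in-shuffles:
11 → 9 → 5 → 10 → 7 → 1 → 2 → 4 → 8 → 3 → 6 → 12 → 11
It first returns after 12 in-shuffles.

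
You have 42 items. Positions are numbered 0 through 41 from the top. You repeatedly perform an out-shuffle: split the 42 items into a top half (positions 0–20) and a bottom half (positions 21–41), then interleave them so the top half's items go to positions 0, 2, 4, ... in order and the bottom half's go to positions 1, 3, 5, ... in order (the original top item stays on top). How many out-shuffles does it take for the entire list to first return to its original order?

20

The out-shuffle permutes the 42 positions with cycle lengths [1, 1, 20, 20].
Every item is home exactly when every cycle has completed a whole number of laps, i.e. after lcm(1, 20) = 20 out-shuffles.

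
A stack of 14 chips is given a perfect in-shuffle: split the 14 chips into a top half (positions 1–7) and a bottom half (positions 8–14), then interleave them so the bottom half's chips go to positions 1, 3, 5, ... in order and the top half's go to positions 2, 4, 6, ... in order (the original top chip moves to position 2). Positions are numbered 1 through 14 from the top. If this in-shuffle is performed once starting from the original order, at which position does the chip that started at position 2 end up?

Track the chip's position through each in-shuffle:
2 → 4

4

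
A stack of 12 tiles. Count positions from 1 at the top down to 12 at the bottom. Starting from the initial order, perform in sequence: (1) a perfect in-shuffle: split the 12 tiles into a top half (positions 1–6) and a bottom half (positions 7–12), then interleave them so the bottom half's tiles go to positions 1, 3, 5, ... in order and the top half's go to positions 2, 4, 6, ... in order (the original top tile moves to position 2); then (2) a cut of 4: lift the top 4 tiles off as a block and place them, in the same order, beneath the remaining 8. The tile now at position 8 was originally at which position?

6

Undo the operations in reverse order, starting from position 8:
  undo op 2 (cut 4): 8 ← 12
  undo op 1 (in-shuffle, from top half): 12 ← 6
So the tile at position 8 came from original position 6.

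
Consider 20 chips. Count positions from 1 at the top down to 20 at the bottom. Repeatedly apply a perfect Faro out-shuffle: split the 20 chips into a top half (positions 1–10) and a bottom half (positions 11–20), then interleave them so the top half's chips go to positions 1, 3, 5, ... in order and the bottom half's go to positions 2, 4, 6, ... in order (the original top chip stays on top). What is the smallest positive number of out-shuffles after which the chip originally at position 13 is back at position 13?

Follow position 13 under repeated out-shuffles:
13 → 6 → 11 → 2 → 3 → 5 → 9 → 17 → 14 → 8 → 15 → 10 → 19 → 18 → 16 → 12 → 4 → 7 → 13
It first returns after 18 out-shuffles.

18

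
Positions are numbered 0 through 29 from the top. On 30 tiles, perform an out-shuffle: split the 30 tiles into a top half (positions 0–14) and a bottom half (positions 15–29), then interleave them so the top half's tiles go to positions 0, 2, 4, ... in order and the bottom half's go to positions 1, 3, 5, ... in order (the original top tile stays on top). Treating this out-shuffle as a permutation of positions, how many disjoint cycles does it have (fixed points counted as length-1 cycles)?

3

Trace each unvisited position around until it returns:
(0) (1 2 4 8 16 3 ... len 28) (29)
3 cycles in total.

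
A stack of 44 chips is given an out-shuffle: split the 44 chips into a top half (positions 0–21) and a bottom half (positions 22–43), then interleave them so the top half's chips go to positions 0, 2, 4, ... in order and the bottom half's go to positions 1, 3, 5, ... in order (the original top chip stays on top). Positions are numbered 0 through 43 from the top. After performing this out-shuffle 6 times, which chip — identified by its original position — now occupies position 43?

43

Work backwards from position 43, undoing one out-shuffle at a time:
43 ← 43 ← 43 ← 43 ← 43 ← 43 ← 43
So the chip now at position 43 started at position 43.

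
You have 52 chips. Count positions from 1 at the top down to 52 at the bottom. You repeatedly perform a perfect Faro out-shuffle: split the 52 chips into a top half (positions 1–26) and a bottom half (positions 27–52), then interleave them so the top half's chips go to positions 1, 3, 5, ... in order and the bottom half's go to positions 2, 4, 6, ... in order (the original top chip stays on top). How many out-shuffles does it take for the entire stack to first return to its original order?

8

The out-shuffle permutes the 52 positions with cycle lengths [1, 1, 2, 8, 8, 8, 8, 8, 8].
Every chip is home exactly when every cycle has completed a whole number of laps, i.e. after lcm(1, 2, 8) = 8 out-shuffles.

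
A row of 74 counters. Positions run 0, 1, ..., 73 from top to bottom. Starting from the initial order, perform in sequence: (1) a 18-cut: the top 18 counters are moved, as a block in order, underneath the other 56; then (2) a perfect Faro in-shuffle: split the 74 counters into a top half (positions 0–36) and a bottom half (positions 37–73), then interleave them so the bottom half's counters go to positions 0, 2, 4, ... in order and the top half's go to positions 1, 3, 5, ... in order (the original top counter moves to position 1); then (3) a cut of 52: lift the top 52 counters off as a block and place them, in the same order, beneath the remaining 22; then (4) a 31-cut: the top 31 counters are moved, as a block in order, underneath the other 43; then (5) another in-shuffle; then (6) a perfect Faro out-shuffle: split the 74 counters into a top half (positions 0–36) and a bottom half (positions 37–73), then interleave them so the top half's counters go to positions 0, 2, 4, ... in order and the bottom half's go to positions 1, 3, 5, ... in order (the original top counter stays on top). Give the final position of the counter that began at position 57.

55

Track the counter from position 57 forward through each operation:
  after op 1 (cut 18): 57 → 39
  after op 2 (in-shuffle): 39 → 4
  after op 3 (cut 52): 4 → 26
  after op 4 (cut 31): 26 → 69
  after op 5 (in-shuffle): 69 → 64
  after op 6 (out-shuffle): 64 → 55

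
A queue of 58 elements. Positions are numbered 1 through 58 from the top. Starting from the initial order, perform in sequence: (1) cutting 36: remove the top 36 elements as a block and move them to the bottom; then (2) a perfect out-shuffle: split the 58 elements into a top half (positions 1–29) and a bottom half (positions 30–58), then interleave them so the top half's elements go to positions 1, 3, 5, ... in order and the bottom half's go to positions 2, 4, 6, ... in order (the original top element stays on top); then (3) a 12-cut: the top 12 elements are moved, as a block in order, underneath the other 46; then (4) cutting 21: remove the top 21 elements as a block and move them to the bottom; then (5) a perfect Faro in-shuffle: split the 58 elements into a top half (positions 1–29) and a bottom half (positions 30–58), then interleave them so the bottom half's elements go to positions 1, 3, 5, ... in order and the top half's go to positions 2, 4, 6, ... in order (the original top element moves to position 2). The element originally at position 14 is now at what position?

19

Track the element from position 14 forward through each operation:
  after op 1 (cut 36): 14 → 36
  after op 2 (out-shuffle): 36 → 14
  after op 3 (cut 12): 14 → 2
  after op 4 (cut 21): 2 → 39
  after op 5 (in-shuffle): 39 → 19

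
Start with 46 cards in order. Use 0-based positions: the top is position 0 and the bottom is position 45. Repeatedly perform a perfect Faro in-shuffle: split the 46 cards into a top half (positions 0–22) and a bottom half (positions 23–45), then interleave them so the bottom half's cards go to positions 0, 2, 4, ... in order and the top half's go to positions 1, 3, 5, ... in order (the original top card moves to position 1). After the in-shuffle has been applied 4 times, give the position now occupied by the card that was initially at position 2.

0

Track the card's position through each in-shuffle:
2 → 5 → 11 → 23 → 0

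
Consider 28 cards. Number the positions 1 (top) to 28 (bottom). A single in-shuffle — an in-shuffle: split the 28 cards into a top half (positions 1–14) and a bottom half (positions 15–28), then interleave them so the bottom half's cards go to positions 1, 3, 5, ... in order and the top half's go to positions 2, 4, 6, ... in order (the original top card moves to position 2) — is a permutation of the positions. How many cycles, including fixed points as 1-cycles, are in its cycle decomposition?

1

Trace each unvisited position around until it returns:
(1 2 4 8 16 3 ... len 28)
1 cycle in total.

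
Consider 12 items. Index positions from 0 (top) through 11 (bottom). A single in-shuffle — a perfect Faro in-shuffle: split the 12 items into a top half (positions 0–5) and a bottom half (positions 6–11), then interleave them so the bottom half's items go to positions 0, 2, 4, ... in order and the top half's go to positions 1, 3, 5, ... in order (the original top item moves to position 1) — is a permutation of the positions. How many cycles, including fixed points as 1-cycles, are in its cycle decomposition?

Trace each unvisited position around until it returns:
(0 1 3 7 2 5 ... len 12)
1 cycle in total.

1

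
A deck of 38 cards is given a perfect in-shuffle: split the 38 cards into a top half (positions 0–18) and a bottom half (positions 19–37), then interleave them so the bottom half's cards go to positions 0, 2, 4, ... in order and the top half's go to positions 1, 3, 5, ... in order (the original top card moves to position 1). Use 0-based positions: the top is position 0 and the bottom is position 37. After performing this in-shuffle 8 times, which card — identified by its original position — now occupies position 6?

33

Work backwards from position 6, undoing one in-shuffle at a time:
6 ← 22 ← 30 ← 34 ← 36 ← 37 ← 18 ← 28 ← 33
So the card now at position 6 started at position 33.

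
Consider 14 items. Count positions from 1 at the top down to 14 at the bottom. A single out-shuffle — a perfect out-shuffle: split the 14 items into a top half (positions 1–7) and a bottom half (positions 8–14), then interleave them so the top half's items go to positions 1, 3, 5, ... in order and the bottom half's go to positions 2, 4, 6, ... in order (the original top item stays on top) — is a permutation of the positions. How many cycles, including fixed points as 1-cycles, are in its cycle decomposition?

3

Trace each unvisited position around until it returns:
(1) (2 3 5 9 4 7 ... len 12) (14)
3 cycles in total.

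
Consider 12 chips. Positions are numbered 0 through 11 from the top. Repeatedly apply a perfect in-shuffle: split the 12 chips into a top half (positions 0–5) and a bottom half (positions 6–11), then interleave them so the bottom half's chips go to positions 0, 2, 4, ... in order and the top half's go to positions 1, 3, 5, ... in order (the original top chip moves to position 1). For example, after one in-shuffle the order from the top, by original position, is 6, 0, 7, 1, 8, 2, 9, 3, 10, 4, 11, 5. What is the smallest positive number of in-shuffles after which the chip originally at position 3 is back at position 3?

12

Follow position 3 under repeated in-shuffles:
3 → 7 → 2 → 5 → 11 → 10 → 8 → 4 → 9 → 6 → 0 → 1 → 3
It first returns after 12 in-shuffles.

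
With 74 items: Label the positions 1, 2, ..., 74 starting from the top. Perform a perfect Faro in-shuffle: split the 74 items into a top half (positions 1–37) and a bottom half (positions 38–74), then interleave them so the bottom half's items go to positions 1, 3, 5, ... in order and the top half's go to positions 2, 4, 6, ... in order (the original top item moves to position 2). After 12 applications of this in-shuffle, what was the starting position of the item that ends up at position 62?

Work backwards from position 62, undoing one in-shuffle at a time:
62 ← 31 ← 53 ← 64 ← 32 ← 16 ← 8 ← 4 ← 2 ← 1 ← 38 ← 19 ← 47
So the item now at position 62 started at position 47.

47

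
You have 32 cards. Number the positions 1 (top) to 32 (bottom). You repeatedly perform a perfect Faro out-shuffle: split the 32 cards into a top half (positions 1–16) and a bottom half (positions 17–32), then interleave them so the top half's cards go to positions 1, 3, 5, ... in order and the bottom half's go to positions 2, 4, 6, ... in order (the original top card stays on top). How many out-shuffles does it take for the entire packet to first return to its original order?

5

The out-shuffle permutes the 32 positions with cycle lengths [1, 1, 5, 5, 5, 5, 5, 5].
Every card is home exactly when every cycle has completed a whole number of laps, i.e. after lcm(1, 5) = 5 out-shuffles.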